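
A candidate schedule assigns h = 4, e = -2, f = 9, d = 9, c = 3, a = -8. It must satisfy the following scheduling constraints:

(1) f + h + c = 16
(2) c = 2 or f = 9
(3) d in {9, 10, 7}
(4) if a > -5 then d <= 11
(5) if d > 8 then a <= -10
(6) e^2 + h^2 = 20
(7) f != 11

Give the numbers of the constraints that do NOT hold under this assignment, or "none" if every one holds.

No — constraint 5 is not satisfied.

(1) f + h + c = 9 + 4 + 3 = 16 — holds.
(2) c = 3 ≠ 2, but f = 9 = 9 (second disjunct) — holds.
(3) d = 9 is in {9, 10, 7} — holds.
(4) a = -8, not > -5; antecedent false, conditional vacuously true — holds.
(5) d = 9 > 8, so we need a ≤ -10; but a = -8 > -10 — fails.
(6) e^2 + h^2 = (-2)^2 + 4^2 = 4 + 16 = 20 — holds.
(7) f = 9, and 9 ≠ 11 — holds.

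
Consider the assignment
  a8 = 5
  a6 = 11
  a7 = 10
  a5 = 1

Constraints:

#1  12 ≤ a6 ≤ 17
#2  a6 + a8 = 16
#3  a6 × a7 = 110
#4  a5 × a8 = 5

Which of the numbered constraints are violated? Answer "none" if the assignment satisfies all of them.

#1 a6 = 11 is outside [12, 17] — does not hold.
#2 a6 + a8 = 11 + 5 = 16 — holds.
#3 a6 × a7 = 11 × 10 = 110 — holds.
#4 a5 × a8 = 1 × 5 = 5 — holds.

Constraint 1 does not hold.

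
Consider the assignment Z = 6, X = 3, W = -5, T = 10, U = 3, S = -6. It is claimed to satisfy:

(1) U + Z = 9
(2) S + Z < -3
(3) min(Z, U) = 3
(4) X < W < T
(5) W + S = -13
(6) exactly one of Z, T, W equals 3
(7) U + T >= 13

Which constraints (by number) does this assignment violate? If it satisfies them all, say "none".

No — constraints 2, 4, 5, and 6 are not satisfied.

(1) U + Z = 3 + 6 = 9 — satisfied.
(2) S + Z = -6 + 6 = 0; 0 ≥ -3, bound -3 not met — violated.
(3) min(6, 3) = 3 — satisfied.
(4) values 3, -5, 10; X = 3 is not < W = -5 — violated.
(5) W + S = -5 + (-6) = -11, not -13 — violated.
(6) Z=6, T=10, W=-5; 0 of them equal 3, not exactly one — violated.
(7) U + T = 3 + 10 = 13; 13 ≥ 13 — satisfied.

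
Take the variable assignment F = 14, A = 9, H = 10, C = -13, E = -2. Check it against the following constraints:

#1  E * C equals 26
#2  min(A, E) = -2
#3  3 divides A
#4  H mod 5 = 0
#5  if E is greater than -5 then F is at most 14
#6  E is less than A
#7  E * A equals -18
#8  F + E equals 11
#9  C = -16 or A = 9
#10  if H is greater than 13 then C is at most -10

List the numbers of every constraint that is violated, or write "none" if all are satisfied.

Constraint 8 does not hold.

#1 E * C = -2 * (-13) = 26 — satisfied.
#2 min(9, -2) = -2 — satisfied.
#3 9 / 3 = 3, so 3 divides 9 — satisfied.
#4 10 mod 5 = 0 — satisfied.
#5 E = -2 > -5, so we need F ≤ 14; F = 14 ≤ 14 — satisfied.
#6 E = -2, A = 9; -2 < 9 — satisfied.
#7 E * A = -2 * 9 = -18 — satisfied.
#8 F + E = 14 + (-2) = 12, not 11 — violated.
#9 C = -13 ≠ -16, but A = 9 = 9 (second disjunct) — satisfied.
#10 H = 10, not > 13; antecedent false, conditional vacuously true — satisfied.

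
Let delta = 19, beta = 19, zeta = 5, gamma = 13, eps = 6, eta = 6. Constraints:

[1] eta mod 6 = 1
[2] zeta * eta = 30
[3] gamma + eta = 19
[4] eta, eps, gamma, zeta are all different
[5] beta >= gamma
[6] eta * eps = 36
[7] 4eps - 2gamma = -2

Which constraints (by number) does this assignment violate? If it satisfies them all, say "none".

Constraints 1 and 4 are violated.

[1] 6 mod 6 = 0, not 1  no
[2] zeta * eta = 5 * 6 = 30  yes
[3] gamma + eta = 13 + 6 = 19  yes
[4] eta = eps = 6, not all different  no
[5] beta = 19, gamma = 13; 19 ≥ 13  yes
[6] eta * eps = 6 * 6 = 36  yes
[7] 4eps - 2gamma = 4(6) - 2(13) = -2  yes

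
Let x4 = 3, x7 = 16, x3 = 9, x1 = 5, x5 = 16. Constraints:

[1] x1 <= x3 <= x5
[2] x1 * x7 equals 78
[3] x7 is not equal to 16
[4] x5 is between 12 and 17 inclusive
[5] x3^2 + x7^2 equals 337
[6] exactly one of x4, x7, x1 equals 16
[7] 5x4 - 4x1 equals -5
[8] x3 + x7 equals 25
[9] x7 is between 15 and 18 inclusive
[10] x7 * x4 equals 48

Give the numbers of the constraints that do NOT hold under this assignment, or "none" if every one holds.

Violated: 2 and 3.

[1] values 5 <= 9 <= 16 — holds.
[2] x1 * x7 = 5 * 16 = 80, not 78 — fails.
[3] x7 = 16, but 16 is required to differ — fails.
[4] x5 = 16 lies in [12, 17] — holds.
[5] x3^2 + x7^2 = 9^2 + 16^2 = 81 + 256 = 337 — holds.
[6] x4=3, x7=16, x1=5; 1 of them equals 16 — holds.
[7] 5x4 - 4x1 = 5(3) - 4(5) = -5 — holds.
[8] x3 + x7 = 9 + 16 = 25 — holds.
[9] x7 = 16 lies in [15, 18] — holds.
[10] x7 * x4 = 16 * 3 = 48 — holds.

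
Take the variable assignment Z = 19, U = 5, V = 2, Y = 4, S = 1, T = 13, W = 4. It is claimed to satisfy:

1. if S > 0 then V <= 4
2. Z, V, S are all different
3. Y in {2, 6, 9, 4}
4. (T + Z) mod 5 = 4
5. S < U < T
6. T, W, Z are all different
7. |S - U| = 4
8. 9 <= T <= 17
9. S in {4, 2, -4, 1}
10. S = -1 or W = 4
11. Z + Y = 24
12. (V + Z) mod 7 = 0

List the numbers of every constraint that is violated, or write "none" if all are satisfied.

1. S = 1 > 0, so we need V ≤ 4; V = 2 ≤ 4 — holds.
2. values 19, 2, 1 are pairwise distinct — holds.
3. Y = 4 is in {2, 6, 9, 4} — holds.
4. T + Z = 32; 32 mod 5 = 2, not 4 — does not hold.
5. values 1 < 5 < 13 — holds.
6. values 13, 4, 19 are pairwise distinct — holds.
7. |1 - 5| = 4 — holds.
8. T = 13 lies in [9, 17] — holds.
9. S = 1 is in {4, 2, -4, 1} — holds.
10. S = 1 ≠ -1, but W = 4 = 4 (second disjunct) — holds.
11. Z + Y = 19 + 4 = 23, not 24 — does not hold.
12. V + Z = 21; 21 mod 7 = 0 — holds.

No — constraints 4, 11 are not satisfied.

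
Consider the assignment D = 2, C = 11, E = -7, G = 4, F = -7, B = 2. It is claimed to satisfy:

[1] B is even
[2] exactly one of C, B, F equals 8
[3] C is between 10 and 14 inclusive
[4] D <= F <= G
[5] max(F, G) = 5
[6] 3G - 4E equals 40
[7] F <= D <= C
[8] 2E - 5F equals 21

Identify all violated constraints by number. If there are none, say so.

[1] B = 2 is even  ✔
[2] C=11, B=2, F=-7; 0 of them equal 8, not exactly one  ✘
[3] C = 11 lies in [10, 14]  ✔
[4] values 2, -7, 4; D = 2 is not <= F = -7  ✘
[5] max(-7, 4) = 4, not 5  ✘
[6] 3G - 4E = 3(4) - 4(-7) = 40  ✔
[7] values -7 <= 2 <= 11  ✔
[8] 2E - 5F = 2(-7) - 5(-7) = 21  ✔

Constraints 2, 4, and 5 are violated.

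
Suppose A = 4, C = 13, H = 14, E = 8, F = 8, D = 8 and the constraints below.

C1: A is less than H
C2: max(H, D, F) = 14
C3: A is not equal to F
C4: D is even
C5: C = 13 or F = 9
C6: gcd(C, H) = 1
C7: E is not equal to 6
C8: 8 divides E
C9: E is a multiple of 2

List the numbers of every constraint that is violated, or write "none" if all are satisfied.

The assignment satisfies every constraint.

C1: A = 4, H = 14; 4 < 14 — holds.
C2: max(14, 8, 8) = 14 — holds.
C3: A = 4, F = 8; distinct — holds.
C4: D = 8 is even — holds.
C5: C = 13 = 13 (first disjunct) — holds.
C6: gcd(13, 14) = 1 — holds.
C7: E = 8, and 8 ≠ 6 — holds.
C8: 8 / 8 = 1, so 8 divides 8 — holds.
C9: 8 / 2 = 4, so 2 divides 8 — holds.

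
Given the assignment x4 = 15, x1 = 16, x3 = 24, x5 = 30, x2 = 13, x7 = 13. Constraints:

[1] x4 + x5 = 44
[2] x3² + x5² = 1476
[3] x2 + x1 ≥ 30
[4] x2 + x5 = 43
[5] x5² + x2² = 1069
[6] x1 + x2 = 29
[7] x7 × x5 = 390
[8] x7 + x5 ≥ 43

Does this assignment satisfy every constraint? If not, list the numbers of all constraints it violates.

Violated: 1 and 3.

[1] x4 + x5 = 15 + 30 = 45, not 44  false
[2] x3² + x5² = 24² + 30² = 576 + 900 = 1476  true
[3] x2 + x1 = 13 + 16 = 29; 29 < 30, bound 30 not met  false
[4] x2 + x5 = 13 + 30 = 43  true
[5] x5² + x2² = 30² + 13² = 900 + 169 = 1069  true
[6] x1 + x2 = 16 + 13 = 29  true
[7] x7 × x5 = 13 × 30 = 390  true
[8] x7 + x5 = 13 + 30 = 43; 43 ≥ 43  true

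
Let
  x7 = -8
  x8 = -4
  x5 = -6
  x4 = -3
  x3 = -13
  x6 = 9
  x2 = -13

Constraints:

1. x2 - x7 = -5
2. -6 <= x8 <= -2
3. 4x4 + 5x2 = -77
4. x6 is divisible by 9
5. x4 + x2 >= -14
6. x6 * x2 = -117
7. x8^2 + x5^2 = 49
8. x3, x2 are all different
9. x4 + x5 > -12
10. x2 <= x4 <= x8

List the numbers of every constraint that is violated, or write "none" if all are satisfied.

1. x2 - x7 = -13 - (-8) = -5  ✔
2. x8 = -4 lies in [-6, -2]  ✔
3. 4x4 + 5x2 = 4(-3) + 5(-13) = -77  ✔
4. 9 / 9 = 1, so 9 divides 9  ✔
5. x4 + x2 = -3 + (-13) = -16; -16 < -14, bound -14 not met  ✘
6. x6 * x2 = 9 * (-13) = -117  ✔
7. x8^2 + x5^2 = (-4)^2 + (-6)^2 = 16 + 36 = 52, not 49  ✘
8. x3 = x2 = -13, not all different  ✘
9. x4 + x5 = -3 + (-6) = -9; -9 > -12  ✔
10. values -13, -3, -4; x4 = -3 is not <= x8 = -4  ✘

Constraints 5, 7, 8, 10 are violated.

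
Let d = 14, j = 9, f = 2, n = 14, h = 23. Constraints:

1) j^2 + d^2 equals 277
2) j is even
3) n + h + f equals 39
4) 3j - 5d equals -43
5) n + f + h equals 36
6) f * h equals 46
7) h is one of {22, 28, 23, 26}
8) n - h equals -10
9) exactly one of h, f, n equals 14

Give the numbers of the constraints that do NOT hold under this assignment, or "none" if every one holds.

1) j^2 + d^2 = 9^2 + 14^2 = 81 + 196 = 277 — holds.
2) j = 9 is odd — does not hold.
3) n + h + f = 14 + 23 + 2 = 39 — holds.
4) 3j - 5d = 3(9) - 5(14) = -43 — holds.
5) n + f + h = 14 + 2 + 23 = 39, not 36 — does not hold.
6) f * h = 2 * 23 = 46 — holds.
7) h = 23 is in {22, 28, 23, 26} — holds.
8) n - h = 14 - 23 = -9, not -10 — does not hold.
9) h=23, f=2, n=14; 1 of them equals 14 — holds.

The assignment fails constraints 2, 5, and 8.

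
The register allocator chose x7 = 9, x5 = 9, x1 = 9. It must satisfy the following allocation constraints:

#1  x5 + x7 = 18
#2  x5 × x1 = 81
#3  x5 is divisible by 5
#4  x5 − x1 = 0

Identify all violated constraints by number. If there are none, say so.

Constraint 3 is violated.

#1 x5 + x7 = 9 + 9 = 18 — satisfied.
#2 x5 × x1 = 9 × 9 = 81 — satisfied.
#3 9 = 5×1 + 4, so 5 does not divide 9 — violated.
#4 x5 − x1 = 9 − 9 = 0 — satisfied.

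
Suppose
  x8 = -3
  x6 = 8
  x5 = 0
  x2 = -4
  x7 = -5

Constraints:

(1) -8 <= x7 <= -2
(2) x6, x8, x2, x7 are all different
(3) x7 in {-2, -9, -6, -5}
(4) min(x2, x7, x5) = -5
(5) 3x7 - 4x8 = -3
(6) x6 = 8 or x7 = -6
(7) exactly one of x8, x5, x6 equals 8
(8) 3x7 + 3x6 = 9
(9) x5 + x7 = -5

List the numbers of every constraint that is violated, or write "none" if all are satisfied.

(1) x7 = -5 lies in [-8, -2]  holds
(2) values 8, -3, -4, -5 are pairwise distinct  holds
(3) x7 = -5 is in {-2, -9, -6, -5}  holds
(4) min(-4, -5, 0) = -5  holds
(5) 3x7 - 4x8 = 3(-5) - 4(-3) = -3  holds
(6) x6 = 8 = 8 (first disjunct)  holds
(7) x8=-3, x5=0, x6=8; 1 of them equals 8  holds
(8) 3x7 + 3x6 = 3(-5) + 3(8) = 9  holds
(9) x5 + x7 = 0 + (-5) = -5  holds

No violations.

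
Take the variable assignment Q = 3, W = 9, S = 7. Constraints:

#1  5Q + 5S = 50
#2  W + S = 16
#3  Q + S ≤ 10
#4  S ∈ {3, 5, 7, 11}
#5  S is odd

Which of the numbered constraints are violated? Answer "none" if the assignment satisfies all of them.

#1 5Q + 5S = 5(3) + 5(7) = 50 — holds.
#2 W + S = 9 + 7 = 16 — holds.
#3 Q + S = 3 + 7 = 10; 10 ≤ 10 — holds.
#4 S = 7 is in {3, 5, 7, 11} — holds.
#5 S = 7 is odd — holds.

The assignment satisfies every constraint.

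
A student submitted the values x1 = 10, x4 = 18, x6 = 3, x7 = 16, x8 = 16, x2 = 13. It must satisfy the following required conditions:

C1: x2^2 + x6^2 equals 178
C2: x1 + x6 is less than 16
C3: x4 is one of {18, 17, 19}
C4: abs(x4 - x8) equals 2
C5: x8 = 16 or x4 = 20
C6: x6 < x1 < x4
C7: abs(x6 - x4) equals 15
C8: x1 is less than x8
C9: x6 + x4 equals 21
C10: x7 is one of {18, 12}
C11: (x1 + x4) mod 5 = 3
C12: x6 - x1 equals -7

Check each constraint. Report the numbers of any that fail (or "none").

C1: x2^2 + x6^2 = 13^2 + 3^2 = 169 + 9 = 178  ✓
C2: x1 + x6 = 10 + 3 = 13; 13 < 16  ✓
C3: x4 = 18 is in {18, 17, 19}  ✓
C4: abs(18 - 16) = 2  ✓
C5: x8 = 16 = 16 (first disjunct)  ✓
C6: values 3 < 10 < 18  ✓
C7: abs(3 - 18) = 15  ✓
C8: x1 = 10, x8 = 16; 10 < 16  ✓
C9: x6 + x4 = 3 + 18 = 21  ✓
C10: x7 = 16 is not in {18, 12}  ✗
C11: x1 + x4 = 28; 28 mod 5 = 3  ✓
C12: x6 - x1 = 3 - 10 = -7  ✓

Violated: 10.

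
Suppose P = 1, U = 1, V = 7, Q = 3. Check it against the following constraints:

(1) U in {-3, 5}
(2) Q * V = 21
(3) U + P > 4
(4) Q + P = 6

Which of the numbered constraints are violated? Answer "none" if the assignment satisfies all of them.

Violated: 1, 3, and 4.

(1) U = 1 is not in {-3, 5}  ✗
(2) Q * V = 3 * 7 = 21  ✓
(3) U + P = 1 + 1 = 2; 2 ≤ 4, bound 4 not met  ✗
(4) Q + P = 3 + 1 = 4, not 6  ✗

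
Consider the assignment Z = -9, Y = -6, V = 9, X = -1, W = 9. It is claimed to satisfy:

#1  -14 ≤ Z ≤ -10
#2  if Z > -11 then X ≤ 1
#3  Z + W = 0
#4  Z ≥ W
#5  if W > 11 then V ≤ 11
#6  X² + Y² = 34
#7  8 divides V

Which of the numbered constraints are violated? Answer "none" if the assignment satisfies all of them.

#1 Z = -9 is outside [-14, -10] — fails.
#2 Z = -9 > -11, so we need X ≤ 1; X = -1 ≤ 1 — holds.
#3 Z + W = -9 + 9 = 0 — holds.
#4 Z = -9, W = 9; -9 < 9 (want ≥) — fails.
#5 W = 9, not > 11; antecedent false, conditional vacuously true — holds.
#6 X² + Y² = (-1)² + (-6)² = 1 + 36 = 37, not 34 — fails.
#7 9 = 8×1 + 1, so 8 does not divide 9 — fails.

Violated: 1, 4, 6, and 7.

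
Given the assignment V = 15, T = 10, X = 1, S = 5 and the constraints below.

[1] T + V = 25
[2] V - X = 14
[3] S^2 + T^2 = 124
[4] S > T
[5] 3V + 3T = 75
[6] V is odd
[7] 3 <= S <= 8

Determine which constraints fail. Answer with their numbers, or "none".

[1] T + V = 10 + 15 = 25  OK
[2] V - X = 15 - 1 = 14  OK
[3] S^2 + T^2 = 5^2 + 10^2 = 25 + 100 = 125, not 124  FAIL
[4] S = 5, T = 10; 5 ≤ 10 (want >)  FAIL
[5] 3V + 3T = 3(15) + 3(10) = 75  OK
[6] V = 15 is odd  OK
[7] S = 5 lies in [3, 8]  OK

Constraints 3, 4 do not hold.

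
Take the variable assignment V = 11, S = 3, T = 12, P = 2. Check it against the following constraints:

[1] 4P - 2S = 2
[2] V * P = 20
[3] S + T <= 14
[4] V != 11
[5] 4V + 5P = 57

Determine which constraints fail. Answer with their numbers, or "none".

[1] 4P - 2S = 4(2) - 2(3) = 2 — satisfied.
[2] V * P = 11 * 2 = 22, not 20 — violated.
[3] S + T = 3 + 12 = 15; 15 > 14, bound 14 not met — violated.
[4] V = 11, but 11 is required to differ — violated.
[5] 4V + 5P = 4(11) + 5(2) = 54, not 57 — violated.

Constraints 2, 3, 4, and 5 do not hold.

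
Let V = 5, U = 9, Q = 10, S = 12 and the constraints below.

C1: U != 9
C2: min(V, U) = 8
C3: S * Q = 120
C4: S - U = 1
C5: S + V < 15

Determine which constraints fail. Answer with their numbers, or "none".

Constraints 1, 2, 4, and 5 do not hold.

C1: U = 9, but 9 is required to differ  ✘
C2: min(5, 9) = 5, not 8  ✘
C3: S * Q = 12 * 10 = 120  ✔
C4: S - U = 12 - 9 = 3, not 1  ✘
C5: S + V = 12 + 5 = 17; 17 ≥ 15, bound 15 not met  ✘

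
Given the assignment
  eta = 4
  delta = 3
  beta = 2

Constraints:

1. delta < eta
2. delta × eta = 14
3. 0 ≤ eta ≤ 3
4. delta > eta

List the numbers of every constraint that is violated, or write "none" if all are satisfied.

Constraints 2, 3, 4 do not hold.

1. delta = 3, eta = 4; 3 < 4  holds
2. delta × eta = 3 × 4 = 12, not 14  fails
3. eta = 4 is outside [0, 3]  fails
4. delta = 3, eta = 4; 3 ≤ 4 (want >)  fails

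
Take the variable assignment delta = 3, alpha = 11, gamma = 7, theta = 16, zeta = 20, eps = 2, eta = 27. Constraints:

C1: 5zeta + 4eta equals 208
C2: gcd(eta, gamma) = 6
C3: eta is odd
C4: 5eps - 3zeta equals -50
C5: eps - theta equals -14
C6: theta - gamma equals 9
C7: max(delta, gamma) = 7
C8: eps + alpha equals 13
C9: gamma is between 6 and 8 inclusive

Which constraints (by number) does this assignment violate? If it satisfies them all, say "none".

C1: 5zeta + 4eta = 5(20) + 4(27) = 208 — OK.
C2: gcd(27, 7) = 1, not 6 — violated.
C3: eta = 27 is odd — OK.
C4: 5eps - 3zeta = 5(2) - 3(20) = -50 — OK.
C5: eps - theta = 2 - 16 = -14 — OK.
C6: theta - gamma = 16 - 7 = 9 — OK.
C7: max(3, 7) = 7 — OK.
C8: eps + alpha = 2 + 11 = 13 — OK.
C9: gamma = 7 lies in [6, 8] — OK.

The assignment fails constraint 2.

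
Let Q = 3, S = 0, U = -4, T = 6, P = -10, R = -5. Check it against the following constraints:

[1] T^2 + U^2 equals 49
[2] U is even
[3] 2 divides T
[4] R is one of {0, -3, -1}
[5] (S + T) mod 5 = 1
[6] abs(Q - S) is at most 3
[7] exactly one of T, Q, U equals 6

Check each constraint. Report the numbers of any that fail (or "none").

[1] T^2 + U^2 = 6^2 + (-4)^2 = 36 + 16 = 52, not 49  no
[2] U = -4 is even  yes
[3] 6 / 2 = 3, so 2 divides 6  yes
[4] R = -5 is not in {0, -3, -1}  no
[5] S + T = 6; 6 mod 5 = 1  yes
[6] abs(3 - 0) = 3; 3 ≤ 3  yes
[7] T=6, Q=3, U=-4; 1 of them equals 6  yes

The assignment fails constraints 1, 4.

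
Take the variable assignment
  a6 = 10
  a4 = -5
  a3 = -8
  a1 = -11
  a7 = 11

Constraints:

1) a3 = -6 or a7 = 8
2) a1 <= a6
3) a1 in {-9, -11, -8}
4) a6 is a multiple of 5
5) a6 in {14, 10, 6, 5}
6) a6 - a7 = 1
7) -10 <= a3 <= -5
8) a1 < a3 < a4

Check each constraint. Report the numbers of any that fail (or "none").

No — constraints 1 and 6 are not satisfied.

1) a3 = -8 ≠ -6 and a7 = 11 ≠ 8; both disjuncts false  fails
2) a1 = -11, a6 = 10; -11 ≤ 10  holds
3) a1 = -11 is in {-9, -11, -8}  holds
4) 10 / 5 = 2, so 5 divides 10  holds
5) a6 = 10 is in {14, 10, 6, 5}  holds
6) a6 - a7 = 10 - 11 = -1, not 1  fails
7) a3 = -8 lies in [-10, -5]  holds
8) values -11 < -8 < -5  holds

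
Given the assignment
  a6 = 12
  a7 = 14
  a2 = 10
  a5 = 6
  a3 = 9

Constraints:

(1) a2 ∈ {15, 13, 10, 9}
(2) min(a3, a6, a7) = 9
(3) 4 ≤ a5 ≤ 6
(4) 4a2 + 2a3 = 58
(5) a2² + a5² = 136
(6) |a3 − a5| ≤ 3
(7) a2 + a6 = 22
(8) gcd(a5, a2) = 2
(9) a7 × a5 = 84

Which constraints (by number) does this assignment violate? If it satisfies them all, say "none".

Yes — all constraints hold.

(1) a2 = 10 is in {15, 13, 10, 9} — holds.
(2) min(9, 12, 14) = 9 — holds.
(3) a5 = 6 lies in [4, 6] — holds.
(4) 4a2 + 2a3 = 4(10) + 2(9) = 58 — holds.
(5) a2² + a5² = 10² + 6² = 100 + 36 = 136 — holds.
(6) |9 − 6| = 3; 3 ≤ 3 — holds.
(7) a2 + a6 = 10 + 12 = 22 — holds.
(8) gcd(6, 10) = 2 — holds.
(9) a7 × a5 = 14 × 6 = 84 — holds.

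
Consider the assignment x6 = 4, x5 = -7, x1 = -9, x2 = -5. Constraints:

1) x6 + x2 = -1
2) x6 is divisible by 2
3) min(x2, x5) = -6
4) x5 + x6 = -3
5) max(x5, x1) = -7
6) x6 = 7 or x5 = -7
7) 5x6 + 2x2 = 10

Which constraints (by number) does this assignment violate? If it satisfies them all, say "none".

The assignment fails constraint 3.

1) x6 + x2 = 4 + (-5) = -1 — OK.
2) 4 / 2 = 2, so 2 divides 4 — OK.
3) min(-5, -7) = -7, not -6 — violated.
4) x5 + x6 = -7 + 4 = -3 — OK.
5) max(-7, -9) = -7 — OK.
6) x6 = 4 ≠ 7, but x5 = -7 = -7 (second disjunct) — OK.
7) 5x6 + 2x2 = 5(4) + 2(-5) = 10 — OK.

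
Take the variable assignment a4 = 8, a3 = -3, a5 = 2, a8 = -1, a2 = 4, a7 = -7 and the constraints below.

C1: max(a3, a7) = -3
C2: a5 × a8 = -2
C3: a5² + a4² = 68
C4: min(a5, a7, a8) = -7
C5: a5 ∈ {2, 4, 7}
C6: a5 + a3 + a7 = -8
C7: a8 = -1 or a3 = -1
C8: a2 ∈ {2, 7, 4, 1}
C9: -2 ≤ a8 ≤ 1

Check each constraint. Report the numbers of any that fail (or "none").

All constraints are satisfied.

C1: max(-3, -7) = -3 — satisfied.
C2: a5 × a8 = 2 × (-1) = -2 — satisfied.
C3: a5² + a4² = 2² + 8² = 4 + 64 = 68 — satisfied.
C4: min(2, -7, -1) = -7 — satisfied.
C5: a5 = 2 is in {2, 4, 7} — satisfied.
C6: a5 + a3 + a7 = 2 + (-3) + (-7) = -8 — satisfied.
C7: a8 = -1 = -1 (first disjunct) — satisfied.
C8: a2 = 4 is in {2, 7, 4, 1} — satisfied.
C9: a8 = -1 lies in [-2, 1] — satisfied.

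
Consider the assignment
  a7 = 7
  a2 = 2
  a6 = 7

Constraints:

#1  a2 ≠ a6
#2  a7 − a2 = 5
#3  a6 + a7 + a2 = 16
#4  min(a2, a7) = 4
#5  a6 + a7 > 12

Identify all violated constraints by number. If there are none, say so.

Constraint 4 is violated.

#1 a2 = 2, a6 = 7; distinct — holds.
#2 a7 − a2 = 7 − 2 = 5 — holds.
#3 a6 + a7 + a2 = 7 + 7 + 2 = 16 — holds.
#4 min(2, 7) = 2, not 4 — does not hold.
#5 a6 + a7 = 7 + 7 = 14; 14 > 12 — holds.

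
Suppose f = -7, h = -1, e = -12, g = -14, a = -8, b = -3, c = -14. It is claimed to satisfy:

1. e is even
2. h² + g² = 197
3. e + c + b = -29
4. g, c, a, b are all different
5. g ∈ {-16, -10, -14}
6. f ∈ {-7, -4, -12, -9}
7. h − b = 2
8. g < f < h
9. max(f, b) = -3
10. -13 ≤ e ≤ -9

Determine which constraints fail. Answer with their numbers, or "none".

1. e = -12 is even  yes
2. h² + g² = (-1)² + (-14)² = 1 + 196 = 197  yes
3. e + c + b = -12 + (-14) + (-3) = -29  yes
4. g = c = -14, not all different  no
5. g = -14 is in {-16, -10, -14}  yes
6. f = -7 is in {-7, -4, -12, -9}  yes
7. h − b = -1 − (-3) = 2  yes
8. values -14 < -7 < -1  yes
9. max(-7, -3) = -3  yes
10. e = -12 lies in [-13, -9]  yes

Constraint 4 is violated.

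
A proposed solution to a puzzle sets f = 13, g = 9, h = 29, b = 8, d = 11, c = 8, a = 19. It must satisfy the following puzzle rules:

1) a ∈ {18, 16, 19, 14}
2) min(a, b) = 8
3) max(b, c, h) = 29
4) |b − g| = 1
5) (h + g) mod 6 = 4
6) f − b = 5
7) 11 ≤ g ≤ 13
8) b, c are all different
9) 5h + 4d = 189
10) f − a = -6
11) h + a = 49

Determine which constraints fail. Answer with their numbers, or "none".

Violated: 5, 7, 8, and 11.

1) a = 19 is in {18, 16, 19, 14} — satisfied.
2) min(19, 8) = 8 — satisfied.
3) max(8, 8, 29) = 29 — satisfied.
4) |8 − 9| = 1 — satisfied.
5) h + g = 38; 38 mod 6 = 2, not 4 — violated.
6) f − b = 13 − 8 = 5 — satisfied.
7) g = 9 is outside [11, 13] — violated.
8) b = c = 8, not all different — violated.
9) 5h + 4d = 5(29) + 4(11) = 189 — satisfied.
10) f − a = 13 − 19 = -6 — satisfied.
11) h + a = 29 + 19 = 48, not 49 — violated.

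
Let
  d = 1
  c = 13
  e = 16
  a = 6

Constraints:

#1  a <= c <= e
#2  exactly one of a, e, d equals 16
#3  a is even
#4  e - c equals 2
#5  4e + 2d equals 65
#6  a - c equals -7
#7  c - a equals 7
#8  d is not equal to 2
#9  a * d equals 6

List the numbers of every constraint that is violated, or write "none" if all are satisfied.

Violated: 4 and 5.

#1 values 6 <= 13 <= 16 — holds.
#2 a=6, e=16, d=1; 1 of them equals 16 — holds.
#3 a = 6 is even — holds.
#4 e - c = 16 - 13 = 3, not 2 — does not hold.
#5 4e + 2d = 4(16) + 2(1) = 66, not 65 — does not hold.
#6 a - c = 6 - 13 = -7 — holds.
#7 c - a = 13 - 6 = 7 — holds.
#8 d = 1, and 1 ≠ 2 — holds.
#9 a * d = 6 * 1 = 6 — holds.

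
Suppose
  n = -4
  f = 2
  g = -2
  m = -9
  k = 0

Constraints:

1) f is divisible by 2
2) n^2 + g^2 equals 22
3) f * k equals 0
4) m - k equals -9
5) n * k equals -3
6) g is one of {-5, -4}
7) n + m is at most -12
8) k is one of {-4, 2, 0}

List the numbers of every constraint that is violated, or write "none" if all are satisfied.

1) 2 / 2 = 1, so 2 divides 2 — OK.
2) n^2 + g^2 = (-4)^2 + (-2)^2 = 16 + 4 = 20, not 22 — violated.
3) f * k = 2 * 0 = 0 — OK.
4) m - k = -9 - 0 = -9 — OK.
5) n * k = -4 * 0 = 0, not -3 — violated.
6) g = -2 is not in {-5, -4} — violated.
7) n + m = -4 + (-9) = -13; -13 ≤ -12 — OK.
8) k = 0 is in {-4, 2, 0} — OK.

No — constraints 2, 5, 6 are not satisfied.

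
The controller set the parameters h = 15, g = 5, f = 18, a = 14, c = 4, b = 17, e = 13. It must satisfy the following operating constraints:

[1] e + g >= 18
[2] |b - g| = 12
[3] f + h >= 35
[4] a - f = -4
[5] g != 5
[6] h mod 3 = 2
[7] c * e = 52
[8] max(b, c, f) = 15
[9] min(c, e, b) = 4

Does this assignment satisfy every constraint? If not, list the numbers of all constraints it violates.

[1] e + g = 13 + 5 = 18; 18 ≥ 18  true
[2] |17 - 5| = 12  true
[3] f + h = 18 + 15 = 33; 33 < 35, bound 35 not met  false
[4] a - f = 14 - 18 = -4  true
[5] g = 5, but 5 is required to differ  false
[6] 15 mod 3 = 0, not 2  false
[7] c * e = 4 * 13 = 52  true
[8] max(17, 4, 18) = 18, not 15  false
[9] min(4, 13, 17) = 4  true

The assignment fails constraints 3, 5, 6, 8.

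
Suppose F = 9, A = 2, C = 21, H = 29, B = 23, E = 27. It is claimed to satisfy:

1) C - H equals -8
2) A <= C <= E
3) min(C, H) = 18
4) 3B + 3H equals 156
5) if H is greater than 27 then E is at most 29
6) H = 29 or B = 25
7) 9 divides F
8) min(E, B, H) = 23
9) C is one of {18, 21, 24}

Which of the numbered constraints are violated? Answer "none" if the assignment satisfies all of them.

1) C - H = 21 - 29 = -8  ✓
2) values 2 <= 21 <= 27  ✓
3) min(21, 29) = 21, not 18  ✗
4) 3B + 3H = 3(23) + 3(29) = 156  ✓
5) H = 29 > 27, so we need E ≤ 29; E = 27 ≤ 29  ✓
6) H = 29 = 29 (first disjunct)  ✓
7) 9 / 9 = 1, so 9 divides 9  ✓
8) min(27, 23, 29) = 23  ✓
9) C = 21 is in {18, 21, 24}  ✓

Violated: 3.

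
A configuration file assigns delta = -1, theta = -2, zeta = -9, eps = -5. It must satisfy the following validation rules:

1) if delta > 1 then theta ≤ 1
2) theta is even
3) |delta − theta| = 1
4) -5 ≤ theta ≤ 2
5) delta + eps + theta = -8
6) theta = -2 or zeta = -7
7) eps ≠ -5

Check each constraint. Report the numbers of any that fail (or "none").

1) delta = -1, not > 1; antecedent false, conditional vacuously true — OK.
2) theta = -2 is even — OK.
3) |-1 − (-2)| = 1 — OK.
4) theta = -2 lies in [-5, 2] — OK.
5) delta + eps + theta = -1 + (-5) + (-2) = -8 — OK.
6) theta = -2 = -2 (first disjunct) — OK.
7) eps = -5, but -5 is required to differ — violated.

No — constraint 7 is not satisfied.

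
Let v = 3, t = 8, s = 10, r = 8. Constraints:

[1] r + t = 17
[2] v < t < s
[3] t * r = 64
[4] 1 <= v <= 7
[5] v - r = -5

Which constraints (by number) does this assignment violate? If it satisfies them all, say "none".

[1] r + t = 8 + 8 = 16, not 17 — does not hold.
[2] values 3 < 8 < 10 — holds.
[3] t * r = 8 * 8 = 64 — holds.
[4] v = 3 lies in [1, 7] — holds.
[5] v - r = 3 - 8 = -5 — holds.

Violated: 1.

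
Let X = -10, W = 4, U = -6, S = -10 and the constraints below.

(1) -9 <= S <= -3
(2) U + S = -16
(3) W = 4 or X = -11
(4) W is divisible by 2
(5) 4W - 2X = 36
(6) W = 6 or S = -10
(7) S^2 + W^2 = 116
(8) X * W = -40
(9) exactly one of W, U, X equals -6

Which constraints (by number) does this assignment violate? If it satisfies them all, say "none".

Violated: 1.

(1) S = -10 is outside [-9, -3] — violated.
(2) U + S = -6 + (-10) = -16 — satisfied.
(3) W = 4 = 4 (first disjunct) — satisfied.
(4) 4 / 2 = 2, so 2 divides 4 — satisfied.
(5) 4W - 2X = 4(4) - 2(-10) = 36 — satisfied.
(6) W = 4 ≠ 6, but S = -10 = -10 (second disjunct) — satisfied.
(7) S^2 + W^2 = (-10)^2 + 4^2 = 100 + 16 = 116 — satisfied.
(8) X * W = -10 * 4 = -40 — satisfied.
(9) W=4, U=-6, X=-10; 1 of them equals -6 — satisfied.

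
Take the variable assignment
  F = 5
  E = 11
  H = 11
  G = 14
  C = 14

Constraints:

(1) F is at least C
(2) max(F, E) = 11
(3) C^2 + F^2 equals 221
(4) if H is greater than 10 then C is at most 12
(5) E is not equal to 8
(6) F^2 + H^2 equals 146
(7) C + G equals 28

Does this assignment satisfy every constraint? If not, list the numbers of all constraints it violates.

No — constraints 1, 4 are not satisfied.

(1) F = 5, C = 14; 5 < 14 (want ≥) — violated.
(2) max(5, 11) = 11 — satisfied.
(3) C^2 + F^2 = 14^2 + 5^2 = 196 + 25 = 221 — satisfied.
(4) H = 11 > 10, so we need C ≤ 12; but C = 14 > 12 — violated.
(5) E = 11, and 11 ≠ 8 — satisfied.
(6) F^2 + H^2 = 5^2 + 11^2 = 25 + 121 = 146 — satisfied.
(7) C + G = 14 + 14 = 28 — satisfied.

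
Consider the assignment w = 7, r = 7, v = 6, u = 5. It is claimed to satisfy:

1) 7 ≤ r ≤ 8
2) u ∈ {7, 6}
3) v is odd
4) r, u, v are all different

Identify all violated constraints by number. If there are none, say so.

Violated: 2, 3.

1) r = 7 lies in [7, 8]  ✓
2) u = 5 is not in {7, 6}  ✗
3) v = 6 is even  ✗
4) values 7, 5, 6 are pairwise distinct  ✓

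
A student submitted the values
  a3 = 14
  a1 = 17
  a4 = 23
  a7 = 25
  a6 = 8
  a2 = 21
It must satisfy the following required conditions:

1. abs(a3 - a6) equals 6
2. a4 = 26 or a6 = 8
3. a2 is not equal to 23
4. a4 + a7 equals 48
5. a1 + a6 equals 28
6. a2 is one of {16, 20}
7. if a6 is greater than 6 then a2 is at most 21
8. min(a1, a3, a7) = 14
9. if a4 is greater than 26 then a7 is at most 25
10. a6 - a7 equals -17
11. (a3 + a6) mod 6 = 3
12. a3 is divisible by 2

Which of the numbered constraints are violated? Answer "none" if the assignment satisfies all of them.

1. abs(14 - 8) = 6 — holds.
2. a4 = 23 ≠ 26, but a6 = 8 = 8 (second disjunct) — holds.
3. a2 = 21, and 21 ≠ 23 — holds.
4. a4 + a7 = 23 + 25 = 48 — holds.
5. a1 + a6 = 17 + 8 = 25, not 28 — does not hold.
6. a2 = 21 is not in {16, 20} — does not hold.
7. a6 = 8 > 6, so we need a2 ≤ 21; a2 = 21 ≤ 21 — holds.
8. min(17, 14, 25) = 14 — holds.
9. a4 = 23, not > 26; antecedent false, conditional vacuously true — holds.
10. a6 - a7 = 8 - 25 = -17 — holds.
11. a3 + a6 = 22; 22 mod 6 = 4, not 3 — does not hold.
12. 14 / 2 = 7, so 2 divides 14 — holds.

Violated: 5, 6, and 11.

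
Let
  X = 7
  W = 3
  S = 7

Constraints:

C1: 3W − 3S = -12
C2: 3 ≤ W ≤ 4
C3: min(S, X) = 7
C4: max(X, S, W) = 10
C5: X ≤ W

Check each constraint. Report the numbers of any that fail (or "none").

Constraints 4, 5 are violated.

C1: 3W − 3S = 3(3) − 3(7) = -12 — OK.
C2: W = 3 lies in [3, 4] — OK.
C3: min(7, 7) = 7 — OK.
C4: max(7, 7, 3) = 7, not 10 — violated.
C5: X = 7, W = 3; 7 > 3 (want ≤) — violated.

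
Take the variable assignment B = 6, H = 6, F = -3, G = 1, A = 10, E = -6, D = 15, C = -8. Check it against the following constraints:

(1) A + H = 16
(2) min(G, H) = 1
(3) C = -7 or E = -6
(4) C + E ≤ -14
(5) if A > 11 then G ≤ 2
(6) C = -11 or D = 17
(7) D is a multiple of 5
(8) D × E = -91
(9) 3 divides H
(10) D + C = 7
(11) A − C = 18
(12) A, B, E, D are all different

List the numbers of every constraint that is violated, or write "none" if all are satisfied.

(1) A + H = 10 + 6 = 16  ✔
(2) min(1, 6) = 1  ✔
(3) C = -8 ≠ -7, but E = -6 = -6 (second disjunct)  ✔
(4) C + E = -8 + (-6) = -14; -14 ≤ -14  ✔
(5) A = 10, not > 11; antecedent false, conditional vacuously true  ✔
(6) C = -8 ≠ -11 and D = 15 ≠ 17; both disjuncts false  ✘
(7) 15 / 5 = 3, so 5 divides 15  ✔
(8) D × E = 15 × (-6) = -90, not -91  ✘
(9) 6 / 3 = 2, so 3 divides 6  ✔
(10) D + C = 15 + (-8) = 7  ✔
(11) A − C = 10 − (-8) = 18  ✔
(12) values 10, 6, -6, 15 are pairwise distinct  ✔

No — constraints 6, 8 are not satisfied.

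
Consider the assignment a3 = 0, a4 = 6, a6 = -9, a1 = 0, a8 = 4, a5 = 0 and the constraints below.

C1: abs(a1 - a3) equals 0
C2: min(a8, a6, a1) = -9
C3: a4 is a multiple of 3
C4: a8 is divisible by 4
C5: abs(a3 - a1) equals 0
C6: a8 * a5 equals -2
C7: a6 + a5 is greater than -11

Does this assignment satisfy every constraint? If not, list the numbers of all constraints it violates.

Constraint 6 does not hold.

C1: abs(0 - 0) = 0  true
C2: min(4, -9, 0) = -9  true
C3: 6 / 3 = 2, so 3 divides 6  true
C4: 4 / 4 = 1, so 4 divides 4  true
C5: abs(0 - 0) = 0  true
C6: a8 * a5 = 4 * 0 = 0, not -2  false
C7: a6 + a5 = -9 + 0 = -9; -9 > -11  true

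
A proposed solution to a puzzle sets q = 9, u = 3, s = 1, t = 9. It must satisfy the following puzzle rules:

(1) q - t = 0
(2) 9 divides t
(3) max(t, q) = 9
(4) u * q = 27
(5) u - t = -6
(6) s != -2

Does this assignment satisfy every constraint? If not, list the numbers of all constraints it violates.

None — every constraint holds.

(1) q - t = 9 - 9 = 0 — holds.
(2) 9 / 9 = 1, so 9 divides 9 — holds.
(3) max(9, 9) = 9 — holds.
(4) u * q = 3 * 9 = 27 — holds.
(5) u - t = 3 - 9 = -6 — holds.
(6) s = 1, and 1 ≠ -2 — holds.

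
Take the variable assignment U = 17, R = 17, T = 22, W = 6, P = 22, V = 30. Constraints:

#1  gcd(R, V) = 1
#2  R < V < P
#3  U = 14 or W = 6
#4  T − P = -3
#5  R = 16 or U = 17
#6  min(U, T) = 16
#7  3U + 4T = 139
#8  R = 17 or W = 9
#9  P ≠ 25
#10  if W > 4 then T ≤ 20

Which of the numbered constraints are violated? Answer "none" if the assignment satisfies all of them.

No — constraints 2, 4, 6, 10 are not satisfied.

#1 gcd(17, 30) = 1 — satisfied.
#2 values 17, 30, 22; V = 30 is not < P = 22 — violated.
#3 U = 17 ≠ 14, but W = 6 = 6 (second disjunct) — satisfied.
#4 T − P = 22 − 22 = 0, not -3 — violated.
#5 R = 17 ≠ 16, but U = 17 = 17 (second disjunct) — satisfied.
#6 min(17, 22) = 17, not 16 — violated.
#7 3U + 4T = 3(17) + 4(22) = 139 — satisfied.
#8 R = 17 = 17 (first disjunct) — satisfied.
#9 P = 22, and 22 ≠ 25 — satisfied.
#10 W = 6 > 4, so we need T ≤ 20; but T = 22 > 20 — violated.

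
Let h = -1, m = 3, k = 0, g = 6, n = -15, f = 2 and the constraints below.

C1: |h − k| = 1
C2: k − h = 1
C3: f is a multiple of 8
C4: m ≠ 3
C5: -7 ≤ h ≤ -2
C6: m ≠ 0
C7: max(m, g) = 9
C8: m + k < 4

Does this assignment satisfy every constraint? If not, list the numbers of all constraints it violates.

C1: |-1 − 0| = 1 — OK.
C2: k − h = 0 − (-1) = 1 — OK.
C3: 2 = 8×0 + 2, so 8 does not divide 2 — violated.
C4: m = 3, but 3 is required to differ — violated.
C5: h = -1 is outside [-7, -2] — violated.
C6: m = 3, and 3 ≠ 0 — OK.
C7: max(3, 6) = 6, not 9 — violated.
C8: m + k = 3 + 0 = 3; 3 < 4 — OK.

Violated: 3, 4, 5, and 7.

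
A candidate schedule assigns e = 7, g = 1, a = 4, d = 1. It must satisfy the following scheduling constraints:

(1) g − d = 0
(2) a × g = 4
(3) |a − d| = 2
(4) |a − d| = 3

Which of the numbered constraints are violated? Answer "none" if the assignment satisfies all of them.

(1) g − d = 1 − 1 = 0 — holds.
(2) a × g = 4 × 1 = 4 — holds.
(3) |4 − 1| = 3, not 2 — fails.
(4) |4 − 1| = 3 — holds.

Violated: 3.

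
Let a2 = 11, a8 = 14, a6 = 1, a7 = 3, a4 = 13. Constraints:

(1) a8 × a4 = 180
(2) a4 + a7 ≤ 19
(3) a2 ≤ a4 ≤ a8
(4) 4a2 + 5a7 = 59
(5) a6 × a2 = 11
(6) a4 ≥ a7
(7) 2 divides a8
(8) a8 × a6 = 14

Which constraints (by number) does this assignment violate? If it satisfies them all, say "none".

Constraint 1 is violated.

(1) a8 × a4 = 14 × 13 = 182, not 180 — does not hold.
(2) a4 + a7 = 13 + 3 = 16; 16 ≤ 19 — holds.
(3) values 11 ≤ 13 ≤ 14 — holds.
(4) 4a2 + 5a7 = 4(11) + 5(3) = 59 — holds.
(5) a6 × a2 = 1 × 11 = 11 — holds.
(6) a4 = 13, a7 = 3; 13 ≥ 3 — holds.
(7) 14 / 2 = 7, so 2 divides 14 — holds.
(8) a8 × a6 = 14 × 1 = 14 — holds.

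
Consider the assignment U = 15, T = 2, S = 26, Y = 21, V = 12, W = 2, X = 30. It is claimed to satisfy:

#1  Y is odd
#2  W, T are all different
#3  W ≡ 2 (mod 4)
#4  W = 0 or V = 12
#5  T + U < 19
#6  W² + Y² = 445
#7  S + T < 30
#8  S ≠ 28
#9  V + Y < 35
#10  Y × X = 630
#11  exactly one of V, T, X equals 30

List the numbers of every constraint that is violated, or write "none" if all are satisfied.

Constraint 2 is violated.

#1 Y = 21 is odd — holds.
#2 W = T = 2, not all different — fails.
#3 2 mod 4 = 2 — holds.
#4 W = 2 ≠ 0, but V = 12 = 12 (second disjunct) — holds.
#5 T + U = 2 + 15 = 17; 17 < 19 — holds.
#6 W² + Y² = 2² + 21² = 4 + 441 = 445 — holds.
#7 S + T = 26 + 2 = 28; 28 < 30 — holds.
#8 S = 26, and 26 ≠ 28 — holds.
#9 V + Y = 12 + 21 = 33; 33 < 35 — holds.
#10 Y × X = 21 × 30 = 630 — holds.
#11 V=12, T=2, X=30; 1 of them equals 30 — holds.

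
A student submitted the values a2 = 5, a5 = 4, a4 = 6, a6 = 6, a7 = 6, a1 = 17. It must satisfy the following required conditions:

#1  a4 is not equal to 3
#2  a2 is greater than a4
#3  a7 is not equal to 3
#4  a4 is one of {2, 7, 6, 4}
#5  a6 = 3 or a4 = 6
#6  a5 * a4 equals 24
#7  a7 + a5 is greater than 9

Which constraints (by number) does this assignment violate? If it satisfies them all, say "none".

No — constraint 2 is not satisfied.

#1 a4 = 6, and 6 ≠ 3 — holds.
#2 a2 = 5, a4 = 6; 5 ≤ 6 (want >) — does not hold.
#3 a7 = 6, and 6 ≠ 3 — holds.
#4 a4 = 6 is in {2, 7, 6, 4} — holds.
#5 a6 = 6 ≠ 3, but a4 = 6 = 6 (second disjunct) — holds.
#6 a5 * a4 = 4 * 6 = 24 — holds.
#7 a7 + a5 = 6 + 4 = 10; 10 > 9 — holds.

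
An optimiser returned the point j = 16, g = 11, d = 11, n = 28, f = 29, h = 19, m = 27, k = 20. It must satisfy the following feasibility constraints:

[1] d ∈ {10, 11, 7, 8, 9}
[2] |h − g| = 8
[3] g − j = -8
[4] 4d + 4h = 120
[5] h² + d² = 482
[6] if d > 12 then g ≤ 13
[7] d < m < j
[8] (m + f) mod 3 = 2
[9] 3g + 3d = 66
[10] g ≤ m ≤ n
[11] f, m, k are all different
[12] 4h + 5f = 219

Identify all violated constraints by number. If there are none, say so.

[1] d = 11 is in {10, 11, 7, 8, 9} — holds.
[2] |19 − 11| = 8 — holds.
[3] g − j = 11 − 16 = -5, not -8 — does not hold.
[4] 4d + 4h = 4(11) + 4(19) = 120 — holds.
[5] h² + d² = 19² + 11² = 361 + 121 = 482 — holds.
[6] d = 11, not > 12; antecedent false, conditional vacuously true — holds.
[7] values 11, 27, 16; m = 27 is not < j = 16 — does not hold.
[8] m + f = 56; 56 mod 3 = 2 — holds.
[9] 3g + 3d = 3(11) + 3(11) = 66 — holds.
[10] values 11 ≤ 27 ≤ 28 — holds.
[11] values 29, 27, 20 are pairwise distinct — holds.
[12] 4h + 5f = 4(19) + 5(29) = 221, not 219 — does not hold.

Violated: 3, 7, and 12.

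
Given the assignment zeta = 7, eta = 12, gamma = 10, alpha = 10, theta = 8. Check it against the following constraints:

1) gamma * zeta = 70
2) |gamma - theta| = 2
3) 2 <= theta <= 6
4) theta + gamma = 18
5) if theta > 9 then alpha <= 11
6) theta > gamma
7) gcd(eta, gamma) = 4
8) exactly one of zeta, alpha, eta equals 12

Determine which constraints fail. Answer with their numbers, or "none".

1) gamma * zeta = 10 * 7 = 70  ✓
2) |10 - 8| = 2  ✓
3) theta = 8 is outside [2, 6]  ✗
4) theta + gamma = 8 + 10 = 18  ✓
5) theta = 8, not > 9; antecedent false, conditional vacuously true  ✓
6) theta = 8, gamma = 10; 8 ≤ 10 (want >)  ✗
7) gcd(12, 10) = 2, not 4  ✗
8) zeta=7, alpha=10, eta=12; 1 of them equals 12  ✓

Violated: 3, 6, and 7.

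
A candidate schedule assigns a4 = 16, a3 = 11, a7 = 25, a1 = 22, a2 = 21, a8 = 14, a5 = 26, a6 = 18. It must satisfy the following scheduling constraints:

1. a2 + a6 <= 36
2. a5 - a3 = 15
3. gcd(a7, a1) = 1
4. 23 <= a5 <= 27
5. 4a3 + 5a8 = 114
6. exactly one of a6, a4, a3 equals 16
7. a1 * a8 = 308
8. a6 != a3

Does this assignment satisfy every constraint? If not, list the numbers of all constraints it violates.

Constraint 1 is violated.

1. a2 + a6 = 21 + 18 = 39; 39 > 36, bound 36 not met  ✘
2. a5 - a3 = 26 - 11 = 15  ✔
3. gcd(25, 22) = 1  ✔
4. a5 = 26 lies in [23, 27]  ✔
5. 4a3 + 5a8 = 4(11) + 5(14) = 114  ✔
6. a6=18, a4=16, a3=11; 1 of them equals 16  ✔
7. a1 * a8 = 22 * 14 = 308  ✔
8. a6 = 18, a3 = 11; distinct  ✔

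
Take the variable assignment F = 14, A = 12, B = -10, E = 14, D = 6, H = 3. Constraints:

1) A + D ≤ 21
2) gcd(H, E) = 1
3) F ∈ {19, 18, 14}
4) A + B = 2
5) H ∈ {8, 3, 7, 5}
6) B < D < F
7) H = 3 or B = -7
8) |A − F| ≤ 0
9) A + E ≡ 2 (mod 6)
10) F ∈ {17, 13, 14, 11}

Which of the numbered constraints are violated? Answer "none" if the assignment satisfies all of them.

1) A + D = 12 + 6 = 18; 18 ≤ 21 — satisfied.
2) gcd(3, 14) = 1 — satisfied.
3) F = 14 is in {19, 18, 14} — satisfied.
4) A + B = 12 + (-10) = 2 — satisfied.
5) H = 3 is in {8, 3, 7, 5} — satisfied.
6) values -10 < 6 < 14 — satisfied.
7) H = 3 = 3 (first disjunct) — satisfied.
8) |12 − 14| = 2; 2 > 0, exceeds bound 0 — violated.
9) A + E = 26; 26 mod 6 = 2 — satisfied.
10) F = 14 is in {17, 13, 14, 11} — satisfied.

Violated: 8.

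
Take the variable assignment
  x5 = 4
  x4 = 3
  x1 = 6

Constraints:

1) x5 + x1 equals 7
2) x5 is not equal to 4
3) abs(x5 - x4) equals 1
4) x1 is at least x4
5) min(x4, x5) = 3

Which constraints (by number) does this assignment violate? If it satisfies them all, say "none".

Violated: 1, 2.

1) x5 + x1 = 4 + 6 = 10, not 7  no
2) x5 = 4, but 4 is required to differ  no
3) abs(4 - 3) = 1  yes
4) x1 = 6, x4 = 3; 6 ≥ 3  yes
5) min(3, 4) = 3  yes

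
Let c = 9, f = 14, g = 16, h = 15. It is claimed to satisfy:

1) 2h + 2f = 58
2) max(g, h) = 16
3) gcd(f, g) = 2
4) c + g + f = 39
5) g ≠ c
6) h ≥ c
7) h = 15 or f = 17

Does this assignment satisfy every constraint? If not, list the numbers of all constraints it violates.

1) 2h + 2f = 2(15) + 2(14) = 58 — holds.
2) max(16, 15) = 16 — holds.
3) gcd(14, 16) = 2 — holds.
4) c + g + f = 9 + 16 + 14 = 39 — holds.
5) g = 16, c = 9; distinct — holds.
6) h = 15, c = 9; 15 ≥ 9 — holds.
7) h = 15 = 15 (first disjunct) — holds.

No violations.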